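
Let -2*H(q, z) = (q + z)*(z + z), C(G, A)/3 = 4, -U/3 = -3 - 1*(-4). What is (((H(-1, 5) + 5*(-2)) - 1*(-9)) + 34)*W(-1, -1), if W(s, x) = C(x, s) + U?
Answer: 117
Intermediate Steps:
U = -3 (U = -3*(-3 - 1*(-4)) = -3*(-3 + 4) = -3*1 = -3)
C(G, A) = 12 (C(G, A) = 3*4 = 12)
H(q, z) = -z*(q + z) (H(q, z) = -(q + z)*(z + z)/2 = -(q + z)*2*z/2 = -z*(q + z))
W(s, x) = 9 (W(s, x) = 12 - 3 = 9)
(((H(-1, 5) + 5*(-2)) - 1*(-9)) + 34)*W(-1, -1) = (((-1*5*(-1 + 5) + 5*(-2)) - 1*(-9)) + 34)*9 = (((-1*5*4 - 10) + 9) + 34)*9 = (((-20 - 10) + 9) + 34)*9 = ((-30 + 9) + 34)*9 = (-21 + 34)*9 = 13*9 = 117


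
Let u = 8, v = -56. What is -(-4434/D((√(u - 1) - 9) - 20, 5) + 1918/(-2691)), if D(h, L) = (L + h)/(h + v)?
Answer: 24258631844/1531179 + 270474*√7/569 ≈ 17101.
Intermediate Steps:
D(h, L) = (L + h)/(-56 + h) (D(h, L) = (L + h)/(h - 56) = (L + h)/(-56 + h))
-(-4434/D((√(u - 1) - 9) - 20, 5) + 1918/(-2691)) = -(-4434*(-56 + ((√(8 - 1) - 9) - 20))/(5 + ((√(8 - 1) - 9) - 20)) + 1918/(-2691)) = -(-4434*(-56 + ((√7 - 9) - 20))/(5 + ((√7 - 9) - 20)) + 1918*(-1/2691)) = -(-4434*(-56 + ((-9 + √7) - 20))/(5 + ((-9 + √7) - 20)) - 1918/2691) = -(-4434*(-56 + (-29 + √7))/(5 + (-29 + √7)) - 1918/2691) = -(-4434*(-85 + √7)/(-24 + √7) - 1918/2691) = -(-1918/2691 - 4434*(-85 + √7)/(-24 + √7)) = 1918/2691 + 4434*(-85 + √7)/(-24 + √7)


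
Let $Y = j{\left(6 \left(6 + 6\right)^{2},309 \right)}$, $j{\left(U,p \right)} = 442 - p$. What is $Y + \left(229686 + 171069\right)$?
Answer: $400888$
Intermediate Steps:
$Y = 133$ ($Y = 442 - 309 = 133$)
$Y + \left(229686 + 171069\right) = 133 + \left(229686 + 171069\right) = 133 + 400755 = 400888$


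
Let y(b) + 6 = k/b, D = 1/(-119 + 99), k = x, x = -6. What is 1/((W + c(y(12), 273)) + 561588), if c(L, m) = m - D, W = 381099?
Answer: 20/18859201 ≈ 1.0605e-6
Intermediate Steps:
k = -6
D = -1/20 (D = 1/(-20) = -1/20 ≈ -0.050000)
y(b) = -6 - 6/b
c(L, m) = 1/20 + m (c(L, m) = m - 1*(-1/20) = m + 1/20 = 1/20 + m)
1/((W + c(y(12), 273)) + 561588) = 1/((381099 + (1/20 + 273)) + 561588) = 1/((381099 + 5461/20) + 561588) = 1/(7627441/20 + 561588) = 1/(18859201/20) = 20/18859201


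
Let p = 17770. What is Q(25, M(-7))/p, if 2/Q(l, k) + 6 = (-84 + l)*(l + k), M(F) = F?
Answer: -1/9489180 ≈ -1.0538e-7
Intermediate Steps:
Q(l, k) = 2/(-6 + (-84 + l)*(k + l)) (Q(l, k) = 2/(-6 + (-84 + l)*(l + k)) = 2/(-6 + (-84 + l)*(k + l)))
Q(25, M(-7))/p = (2/(-6 + 25² - 84*(-7) - 84*25 - 7*25))/17770 = (2/(-6 + 625 + 588 - 2100 - 175))*(1/17770) = (2/(-1068))*(1/17770) = (2*(-1/1068))*(1/17770) = -1/534*1/17770 = -1/9489180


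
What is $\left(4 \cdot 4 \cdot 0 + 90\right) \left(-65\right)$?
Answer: $-5850$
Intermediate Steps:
$\left(4 \cdot 4 \cdot 0 + 90\right) \left(-65\right) = \left(16 \cdot 0 + 90\right) \left(-65\right) = \left(0 + 90\right) \left(-65\right) = 90 \left(-65\right) = -5850$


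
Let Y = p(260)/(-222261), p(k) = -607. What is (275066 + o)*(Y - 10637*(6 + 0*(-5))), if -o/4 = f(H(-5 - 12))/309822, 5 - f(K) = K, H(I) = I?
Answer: -604439481074091871670/34430673771 ≈ -1.7555e+10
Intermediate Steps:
f(K) = 5 - K
Y = 607/222261 (Y = -607/(-222261) = -607*(-1/222261) = 607/222261 ≈ 0.0027310)
o = -44/154911 (o = -4*(5 - (-5 - 12))/309822 = -4*(5 - 1*(-17))/309822 = -4*(5 + 17)/309822 = -88/309822 = -4*11/154911 = -44/154911 ≈ -0.00028403)
(275066 + o)*(Y - 10637*(6 + 0*(-5))) = (275066 - 44/154911)*(607/222261 - 10637*(6 + 0*(-5))) = 42610749082*(607/222261 - 10637*(6 + 0))/154911 = 42610749082*(607/222261 - 10637*6)/154911 = 42610749082*(607/222261 - 63822)/154911 = (42610749082/154911)*(-14185140935/222261) = -604439481074091871670/34430673771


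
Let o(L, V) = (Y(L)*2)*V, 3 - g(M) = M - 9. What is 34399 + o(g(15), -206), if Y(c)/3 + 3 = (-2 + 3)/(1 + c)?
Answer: 38725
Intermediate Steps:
Y(c) = -9 + 3/(1 + c) (Y(c) = -9 + 3*((-2 + 3)/(1 + c)) = -9 + 3*(1/(1 + c)) = -9 + 3/(1 + c))
g(M) = 12 - M (g(M) = 3 - (M - 9) = 3 - (-9 + M) = 3 + (9 - M) = 12 - M)
o(L, V) = 6*V*(-2 - 3*L)/(1 + L) (o(L, V) = ((3*(-2 - 3*L)/(1 + L))*2)*V = (6*(-2 - 3*L)/(1 + L))*V = 6*V*(-2 - 3*L)/(1 + L))
34399 + o(g(15), -206) = 34399 - 6*(-206)*(2 + 3*(12 - 1*15))/(1 + (12 - 1*15)) = 34399 - 6*(-206)*(2 + 3*(12 - 15))/(1 + (12 - 15)) = 34399 - 6*(-206)*(2 + 3*(-3))/(1 - 3) = 34399 - 6*(-206)*(2 - 9)/(-2) = 34399 - 6*(-206)*(-½)*(-7) = 34399 + 4326 = 38725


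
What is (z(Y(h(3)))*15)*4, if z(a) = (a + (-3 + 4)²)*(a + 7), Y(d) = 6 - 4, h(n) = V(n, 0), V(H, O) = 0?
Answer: 1620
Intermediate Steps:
h(n) = 0
Y(d) = 2
z(a) = (1 + a)*(7 + a) (z(a) = (a + 1²)*(7 + a) = (a + 1)*(7 + a) = (1 + a)*(7 + a))
(z(Y(h(3)))*15)*4 = ((7 + 2² + 8*2)*15)*4 = ((7 + 4 + 16)*15)*4 = (27*15)*4 = 405*4 = 1620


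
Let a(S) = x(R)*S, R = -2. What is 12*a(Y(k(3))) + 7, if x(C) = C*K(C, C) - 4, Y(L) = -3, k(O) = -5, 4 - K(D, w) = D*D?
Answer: 151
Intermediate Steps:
K(D, w) = 4 - D**2 (K(D, w) = 4 - D*D = 4 - D**2)
x(C) = -4 + C*(4 - C**2) (x(C) = C*(4 - C**2) - 4 = -4 + C*(4 - C**2))
a(S) = -4*S (a(S) = (-4 - 1*(-2)**3 + 4*(-2))*S = (-4 - 1*(-8) - 8)*S = (-4 + 8 - 8)*S = -4*S)
12*a(Y(k(3))) + 7 = 12*(-4*(-3)) + 7 = 12*12 + 7 = 144 + 7 = 151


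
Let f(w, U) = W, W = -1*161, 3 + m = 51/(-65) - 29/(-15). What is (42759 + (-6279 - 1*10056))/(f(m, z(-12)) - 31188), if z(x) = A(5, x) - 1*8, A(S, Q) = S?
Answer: -26424/31349 ≈ -0.84290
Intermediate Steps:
z(x) = -3 (z(x) = 5 - 1*8 = 5 - 8 = -3)
m = -361/195 (m = -3 + (51/(-65) - 29/(-15)) = -3 + (51*(-1/65) - 29*(-1/15)) = -3 + (-51/65 + 29/15) = -3 + 224/195 = -361/195 ≈ -1.8513)
W = -161
f(w, U) = -161
(42759 + (-6279 - 1*10056))/(f(m, z(-12)) - 31188) = (42759 + (-6279 - 1*10056))/(-161 - 31188) = (42759 + (-6279 - 10056))/(-31349) = (42759 - 16335)*(-1/31349) = 26424*(-1/31349) = -26424/31349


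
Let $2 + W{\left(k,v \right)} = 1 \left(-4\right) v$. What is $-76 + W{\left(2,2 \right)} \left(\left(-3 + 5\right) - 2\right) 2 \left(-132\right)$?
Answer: $-76$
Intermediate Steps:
$W{\left(k,v \right)} = -2 - 4 v$ ($W{\left(k,v \right)} = -2 + 1 \left(-4\right) v = -2 - 4 v$)
$-76 + W{\left(2,2 \right)} \left(\left(-3 + 5\right) - 2\right) 2 \left(-132\right) = -76 + \left(-2 - 8\right) \left(\left(-3 + 5\right) - 2\right) 2 \left(-132\right) = -76 + \left(-2 - 8\right) \left(2 - 2\right) 2 \left(-132\right) = -76 + \left(-10\right) 0 \cdot 2 \left(-132\right) = -76 + 0 \cdot 2 \left(-132\right) = -76 + 0 \left(-132\right) = -76 + 0 = -76$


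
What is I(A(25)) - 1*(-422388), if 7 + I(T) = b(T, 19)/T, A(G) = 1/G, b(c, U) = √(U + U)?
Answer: 422381 + 25*√38 ≈ 4.2254e+5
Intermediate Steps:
b(c, U) = √2*√U (b(c, U) = √(2*U) = √2*√U)
I(T) = -7 + √38/T (I(T) = -7 + (√2*√19)/T = -7 + √38/T)
I(A(25)) - 1*(-422388) = (-7 + √38/(1/25)) - 1*(-422388) = (-7 + √38/(1/25)) + 422388 = (-7 + √38*25) + 422388 = (-7 + 25*√38) + 422388 = 422381 + 25*√38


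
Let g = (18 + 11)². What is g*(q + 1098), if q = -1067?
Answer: 26071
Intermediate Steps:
g = 841 (g = 29² = 841)
g*(q + 1098) = 841*(-1067 + 1098) = 841*31 = 26071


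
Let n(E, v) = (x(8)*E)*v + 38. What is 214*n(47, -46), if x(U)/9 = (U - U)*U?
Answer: 8132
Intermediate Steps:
x(U) = 0 (x(U) = 9*((U - U)*U) = 9*(0*U) = 9*0 = 0)
n(E, v) = 38 (n(E, v) = (0*E)*v + 38 = 0*v + 38 = 0 + 38 = 38)
214*n(47, -46) = 214*38 = 8132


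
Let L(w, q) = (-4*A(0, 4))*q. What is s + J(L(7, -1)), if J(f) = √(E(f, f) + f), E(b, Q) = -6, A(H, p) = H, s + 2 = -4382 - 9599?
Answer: -13983 + I*√6 ≈ -13983.0 + 2.4495*I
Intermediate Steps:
s = -13983 (s = -2 + (-4382 - 9599) = -2 - 13981 = -13983)
L(w, q) = 0 (L(w, q) = (-4*0)*q = 0*q = 0)
J(f) = √(-6 + f)
s + J(L(7, -1)) = -13983 + √(-6 + 0) = -13983 + √(-6) = -13983 + I*√6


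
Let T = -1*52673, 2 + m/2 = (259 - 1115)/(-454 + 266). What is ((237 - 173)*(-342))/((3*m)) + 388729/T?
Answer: -378239557/263365 ≈ -1436.2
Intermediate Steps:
m = 240/47 (m = -4 + 2*((259 - 1115)/(-454 + 266)) = -4 + 2*(-856/(-188)) = -4 + 2*(-856*(-1/188)) = -4 + 2*(214/47) = -4 + 428/47 = 240/47 ≈ 5.1064)
T = -52673
((237 - 173)*(-342))/((3*m)) + 388729/T = ((237 - 173)*(-342))/((3*(240/47))) + 388729/(-52673) = (64*(-342))/(720/47) + 388729*(-1/52673) = -21888*47/720 - 388729/52673 = -7144/5 - 388729/52673 = -378239557/263365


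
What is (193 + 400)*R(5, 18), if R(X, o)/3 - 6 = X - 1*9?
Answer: 3558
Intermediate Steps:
R(X, o) = -9 + 3*X (R(X, o) = 18 + 3*(X - 1*9) = 18 + 3*(X - 9) = 18 + 3*(-9 + X) = 18 + (-27 + 3*X) = -9 + 3*X)
(193 + 400)*R(5, 18) = (193 + 400)*(-9 + 3*5) = 593*(-9 + 15) = 593*6 = 3558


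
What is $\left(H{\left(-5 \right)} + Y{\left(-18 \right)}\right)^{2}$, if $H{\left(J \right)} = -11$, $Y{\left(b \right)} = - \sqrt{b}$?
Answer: $103 + 66 i \sqrt{2} \approx 103.0 + 93.338 i$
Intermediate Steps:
$\left(H{\left(-5 \right)} + Y{\left(-18 \right)}\right)^{2} = \left(-11 - \sqrt{-18}\right)^{2} = \left(-11 - 3 i \sqrt{2}\right)^{2}$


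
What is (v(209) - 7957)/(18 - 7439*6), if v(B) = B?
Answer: 149/858 ≈ 0.17366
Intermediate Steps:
(v(209) - 7957)/(18 - 7439*6) = (209 - 7957)/(18 - 7439*6) = -7748/(18 - 44634) = -7748/(-44616) = -7748*(-1/44616) = 149/858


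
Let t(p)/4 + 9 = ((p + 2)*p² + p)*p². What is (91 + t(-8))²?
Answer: 10059488209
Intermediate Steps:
t(p) = -36 + 4*p²*(p + p²*(2 + p)) (t(p) = -36 + 4*(((p + 2)*p² + p)*p²) = -36 + 4*(((2 + p)*p² + p)*p²) = -36 + 4*((p²*(2 + p) + p)*p²) = -36 + 4*((p + p²*(2 + p))*p²) = -36 + 4*(p²*(p + p²*(2 + p))) = -36 + 4*p²*(p + p²*(2 + p)))
(91 + t(-8))² = (91 + (-36 + 4*(-8)³ + 4*(-8)⁵ + 8*(-8)⁴))² = (91 + (-36 + 4*(-512) + 4*(-32768) + 8*4096))² = (91 + (-36 - 2048 - 131072 + 32768))² = (91 - 100388)² = (-100297)² = 10059488209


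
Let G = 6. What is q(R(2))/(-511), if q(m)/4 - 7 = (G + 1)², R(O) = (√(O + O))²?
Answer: -32/73 ≈ -0.43836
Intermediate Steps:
R(O) = 2*O (R(O) = (√(2*O))² = (√2*√O)² = 2*O)
q(m) = 224 (q(m) = 28 + 4*(6 + 1)² = 28 + 4*7² = 28 + 4*49 = 28 + 196 = 224)
q(R(2))/(-511) = 224/(-511) = 224*(-1/511) = -32/73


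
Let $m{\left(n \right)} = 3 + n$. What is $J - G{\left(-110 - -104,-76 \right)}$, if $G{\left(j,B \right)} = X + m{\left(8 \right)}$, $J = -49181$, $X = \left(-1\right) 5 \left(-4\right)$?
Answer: $-49212$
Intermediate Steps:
$X = 20$ ($X = \left(-5\right) \left(-4\right) = 20$)
$G{\left(j,B \right)} = 31$ ($G{\left(j,B \right)} = 20 + \left(3 + 8\right) = 20 + 11 = 31$)
$J - G{\left(-110 - -104,-76 \right)} = -49181 - 31 = -49212$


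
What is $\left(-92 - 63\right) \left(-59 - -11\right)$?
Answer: $7440$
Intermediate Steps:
$\left(-92 - 63\right) \left(-59 - -11\right) = - 155 \left(-59 + 11\right) = \left(-155\right) \left(-48\right) = 7440$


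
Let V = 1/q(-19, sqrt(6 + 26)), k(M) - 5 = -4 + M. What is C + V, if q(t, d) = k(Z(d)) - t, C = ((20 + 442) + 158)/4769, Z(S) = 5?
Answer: 20269/119225 ≈ 0.17001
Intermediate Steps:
k(M) = 1 + M (k(M) = 5 + (-4 + M) = 1 + M)
C = 620/4769 (C = (462 + 158)*(1/4769) = 620*(1/4769) = 620/4769 ≈ 0.13001)
q(t, d) = 6 - t (q(t, d) = (1 + 5) - t = 6 - t)
V = 1/25 (V = 1/(6 - 1*(-19)) = 1/(6 + 19) = 1/25 ≈ 0.040000)
C + V = 620/4769 + 1/25 = 20269/119225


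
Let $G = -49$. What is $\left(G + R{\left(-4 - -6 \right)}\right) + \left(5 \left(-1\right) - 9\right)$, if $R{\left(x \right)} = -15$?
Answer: $-78$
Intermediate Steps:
$\left(G + R{\left(-4 - -6 \right)}\right) + \left(5 \left(-1\right) - 9\right) = \left(-49 - 15\right) + \left(5 \left(-1\right) - 9\right) = -64 - 14 = -78$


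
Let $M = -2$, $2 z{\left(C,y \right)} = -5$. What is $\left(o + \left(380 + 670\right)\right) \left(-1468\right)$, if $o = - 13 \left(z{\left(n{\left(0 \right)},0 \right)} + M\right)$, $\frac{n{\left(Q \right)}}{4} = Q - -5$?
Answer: $-1627278$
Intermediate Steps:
$n{\left(Q \right)} = 20 + 4 Q$ ($n{\left(Q \right)} = 4 \left(Q - -5\right) = 4 \left(Q + 5\right) = 4 \left(5 + Q\right) = 20 + 4 Q$)
$z{\left(C,y \right)} = - \frac{5}{2}$ ($z{\left(C,y \right)} = \frac{1}{2} \left(-5\right) = - \frac{5}{2}$)
$o = \frac{117}{2}$ ($o = - 13 \left(- \frac{5}{2} - 2\right) = \left(-13\right) \left(- \frac{9}{2}\right) = \frac{117}{2} \approx 58.5$)
$\left(o + \left(380 + 670\right)\right) \left(-1468\right) = \left(\frac{117}{2} + \left(380 + 670\right)\right) \left(-1468\right) = \left(\frac{117}{2} + 1050\right) \left(-1468\right) = \frac{2217}{2} \left(-1468\right) = -1627278$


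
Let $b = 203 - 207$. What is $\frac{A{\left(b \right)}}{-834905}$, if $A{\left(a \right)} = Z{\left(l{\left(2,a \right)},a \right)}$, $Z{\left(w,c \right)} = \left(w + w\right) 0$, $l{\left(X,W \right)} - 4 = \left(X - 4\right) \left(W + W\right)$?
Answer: $0$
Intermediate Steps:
$b = -4$
$l{\left(X,W \right)} = 4 + 2 W \left(-4 + X\right)$ ($l{\left(X,W \right)} = 4 + \left(X - 4\right) \left(W + W\right) = 4 + \left(-4 + X\right) 2 W = 4 + 2 W \left(-4 + X\right)$)
$Z{\left(w,c \right)} = 0$ ($Z{\left(w,c \right)} = 2 w 0 = 0$)
$A{\left(a \right)} = 0$
$\frac{A{\left(b \right)}}{-834905} = \frac{0}{-834905} = 0 \left(- \frac{1}{834905}\right) = 0$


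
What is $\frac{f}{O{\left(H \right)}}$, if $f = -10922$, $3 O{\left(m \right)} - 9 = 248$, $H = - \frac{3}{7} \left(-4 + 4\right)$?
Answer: $- \frac{32766}{257} \approx -127.49$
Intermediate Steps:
$H = 0$ ($H = \left(-3\right) \frac{1}{7} \cdot 0 = \left(- \frac{3}{7}\right) 0 = 0$)
$O{\left(m \right)} = \frac{257}{3}$ ($O{\left(m \right)} = 3 + \frac{1}{3} \cdot 248 = 3 + \frac{248}{3} = \frac{257}{3}$)
$\frac{f}{O{\left(H \right)}} = - \frac{10922}{\frac{257}{3}} = \left(-10922\right) \frac{3}{257} = - \frac{32766}{257}$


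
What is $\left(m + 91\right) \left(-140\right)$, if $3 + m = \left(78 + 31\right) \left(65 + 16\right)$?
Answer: $-1248380$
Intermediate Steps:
$m = 8826$ ($m = -3 + \left(78 + 31\right) \left(65 + 16\right) = -3 + 109 \cdot 81 = -3 + 8829 = 8826$)
$\left(m + 91\right) \left(-140\right) = \left(8826 + 91\right) \left(-140\right) = 8917 \left(-140\right) = -1248380$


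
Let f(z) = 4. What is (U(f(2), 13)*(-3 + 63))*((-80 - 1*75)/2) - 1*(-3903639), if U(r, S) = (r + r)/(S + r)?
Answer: 66324663/17 ≈ 3.9015e+6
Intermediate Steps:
U(r, S) = 2*r/(S + r) (U(r, S) = (2*r)/(S + r) = 2*r/(S + r))
(U(f(2), 13)*(-3 + 63))*((-80 - 1*75)/2) - 1*(-3903639) = ((2*4/(13 + 4))*(-3 + 63))*((-80 - 1*75)/2) - 1*(-3903639) = ((2*4/17)*60)*((-80 - 75)*(1/2)) + 3903639 = ((2*4*(1/17))*60)*(-155*1/2) + 3903639 = ((8/17)*60)*(-155/2) + 3903639 = (480/17)*(-155/2) + 3903639 = -37200/17 + 3903639 = 66324663/17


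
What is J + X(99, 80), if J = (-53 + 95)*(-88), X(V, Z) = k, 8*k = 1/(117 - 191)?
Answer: -2188033/592 ≈ -3696.0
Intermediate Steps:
k = -1/592 (k = 1/(8*(117 - 191)) = (⅛)/(-74) = (⅛)*(-1/74) = -1/592 ≈ -0.0016892)
X(V, Z) = -1/592
J = -3696 (J = 42*(-88) = -3696)
J + X(99, 80) = -3696 - 1/592 = -2188033/592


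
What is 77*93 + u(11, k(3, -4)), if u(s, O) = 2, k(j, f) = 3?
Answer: 7163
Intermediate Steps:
77*93 + u(11, k(3, -4)) = 77*93 + 2 = 7161 + 2 = 7163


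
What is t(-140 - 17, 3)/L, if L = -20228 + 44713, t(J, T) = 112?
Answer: 112/24485 ≈ 0.0045742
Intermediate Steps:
L = 24485
t(-140 - 17, 3)/L = 112/24485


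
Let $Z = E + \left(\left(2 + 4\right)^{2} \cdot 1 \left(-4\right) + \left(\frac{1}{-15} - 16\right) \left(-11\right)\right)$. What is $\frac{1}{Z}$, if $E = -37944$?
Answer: $- \frac{15}{568669} \approx -2.6377 \cdot 10^{-5}$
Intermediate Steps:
$Z = - \frac{568669}{15}$ ($Z = -37944 + \left(\left(2 + 4\right)^{2} \cdot 1 \left(-4\right) + \left(\frac{1}{-15} - 16\right) \left(-11\right)\right) = -37944 + \left(6^{2} \cdot 1 \left(-4\right) + \left(- \frac{1}{15} - 16\right) \left(-11\right)\right) = -37944 + \left(36 \cdot 1 \left(-4\right) - - \frac{2651}{15}\right) = -37944 + \left(36 \left(-4\right) + \frac{2651}{15}\right) = -37944 + \left(-144 + \frac{2651}{15}\right) = -37944 + \frac{491}{15} = - \frac{568669}{15} \approx -37911.0$)
$\frac{1}{Z} = \frac{1}{- \frac{568669}{15}} = - \frac{15}{568669}$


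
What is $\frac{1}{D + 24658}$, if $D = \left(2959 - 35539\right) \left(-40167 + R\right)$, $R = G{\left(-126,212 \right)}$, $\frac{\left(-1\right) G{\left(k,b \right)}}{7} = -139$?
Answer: $\frac{1}{1276965178} \approx 7.8311 \cdot 10^{-10}$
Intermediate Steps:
$G{\left(k,b \right)} = 973$ ($G{\left(k,b \right)} = \left(-7\right) \left(-139\right) = 973$)
$R = 973$
$D = 1276940520$ ($D = \left(2959 - 35539\right) \left(-40167 + 973\right) = \left(-32580\right) \left(-39194\right) = 1276940520$)
$\frac{1}{D + 24658} = \frac{1}{1276940520 + 24658} = \frac{1}{1276965178}$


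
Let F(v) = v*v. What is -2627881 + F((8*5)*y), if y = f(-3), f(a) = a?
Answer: -2613481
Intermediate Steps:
y = -3
F(v) = v**2
-2627881 + F((8*5)*y) = -2627881 + ((8*5)*(-3))**2 = -2627881 + (40*(-3))**2 = -2627881 + (-120)**2 = -2627881 + 14400 = -2613481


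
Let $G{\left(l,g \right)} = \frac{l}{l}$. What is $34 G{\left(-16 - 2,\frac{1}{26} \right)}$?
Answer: $34$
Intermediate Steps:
$G{\left(l,g \right)} = 1$
$34 G{\left(-16 - 2,\frac{1}{26} \right)} = 34 \cdot 1 = 34$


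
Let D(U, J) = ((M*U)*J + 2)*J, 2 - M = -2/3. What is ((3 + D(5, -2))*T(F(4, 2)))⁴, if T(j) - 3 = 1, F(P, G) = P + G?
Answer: 155538739456/81 ≈ 1.9202e+9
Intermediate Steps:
M = 8/3 (M = 2 - (-2)/3 = 2 - 1*(-⅔) = 2 + ⅔ = 8/3 ≈ 2.6667)
F(P, G) = G + P
D(U, J) = J*(2 + 8*J*U/3) (D(U, J) = ((8*U/3)*J + 2)*J = (8*J*U/3 + 2)*J = (2 + 8*J*U/3)*J = J*(2 + 8*J*U/3))
T(j) = 4 (T(j) = 3 + 1 = 4)
((3 + D(5, -2))*T(F(4, 2)))⁴ = ((3 + (⅔)*(-2)*(3 + 4*(-2)*5))*4)⁴ = ((3 + (⅔)*(-2)*(3 - 40))*4)⁴ = ((3 + (⅔)*(-2)*(-37))*4)⁴ = ((3 + 148/3)*4)⁴ = ((157/3)*4)⁴ = (628/3)⁴ = 155538739456/81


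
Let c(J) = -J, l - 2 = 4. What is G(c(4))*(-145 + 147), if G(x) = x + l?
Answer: 4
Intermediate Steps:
l = 6 (l = 2 + 4 = 6)
G(x) = 6 + x (G(x) = x + 6 = 6 + x)
G(c(4))*(-145 + 147) = (6 - 1*4)*(-145 + 147) = (6 - 4)*2 = 2*2 = 4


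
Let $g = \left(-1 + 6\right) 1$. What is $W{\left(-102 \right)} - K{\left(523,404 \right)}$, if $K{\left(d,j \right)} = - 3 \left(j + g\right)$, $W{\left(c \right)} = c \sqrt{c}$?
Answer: $1227 - 102 i \sqrt{102} \approx 1227.0 - 1030.2 i$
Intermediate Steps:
$g = 5$ ($g = 5 \cdot 1 = 5$)
$W{\left(c \right)} = c^{\frac{3}{2}}$
$K{\left(d,j \right)} = -15 - 3 j$ ($K{\left(d,j \right)} = - 3 \left(j + 5\right) = - 3 \left(5 + j\right) = -15 - 3 j$)
$W{\left(-102 \right)} - K{\left(523,404 \right)} = \left(-102\right)^{\frac{3}{2}} - \left(-15 - 1212\right) = - 102 i \sqrt{102} - \left(-15 - 1212\right) = - 102 i \sqrt{102} - -1227 = - 102 i \sqrt{102} + 1227 = 1227 - 102 i \sqrt{102}$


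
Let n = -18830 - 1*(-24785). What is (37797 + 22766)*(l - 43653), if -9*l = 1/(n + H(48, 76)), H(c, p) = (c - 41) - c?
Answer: -140716590927977/53226 ≈ -2.6438e+9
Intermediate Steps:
H(c, p) = -41 (H(c, p) = (-41 + c) - c = -41)
n = 5955 (n = -18830 + 24785 = 5955)
l = -1/53226 (l = -1/(9*(5955 - 41)) = -⅑/5914 = -⅑*1/5914 = -1/53226 ≈ -1.8788e-5)
(37797 + 22766)*(l - 43653) = (37797 + 22766)*(-1/53226 - 43653) = 60563*(-2323474579/53226) = -140716590927977/53226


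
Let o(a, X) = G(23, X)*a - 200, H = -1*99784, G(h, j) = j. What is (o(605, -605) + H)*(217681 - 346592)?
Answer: 60073686199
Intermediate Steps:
H = -99784
o(a, X) = -200 + X*a (o(a, X) = X*a - 200 = -200 + X*a)
(o(605, -605) + H)*(217681 - 346592) = ((-200 - 605*605) - 99784)*(217681 - 346592) = ((-200 - 366025) - 99784)*(-128911) = (-366225 - 99784)*(-128911) = -466009*(-128911) = 60073686199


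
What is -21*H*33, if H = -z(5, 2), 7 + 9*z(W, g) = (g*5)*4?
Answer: 2541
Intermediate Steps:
z(W, g) = -7/9 + 20*g/9 (z(W, g) = -7/9 + ((g*5)*4)/9 = -7/9 + ((5*g)*4)/9 = -7/9 + (20*g)/9 = -7/9 + 20*g/9)
H = -11/3 (H = -(-7/9 + (20/9)*2) = -(-7/9 + 40/9) = -1*11/3 = -11/3 ≈ -3.6667)
-21*H*33 = -21*(-11/3)*33 = 77*33 = 2541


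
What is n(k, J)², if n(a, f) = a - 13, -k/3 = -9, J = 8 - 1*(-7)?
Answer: 196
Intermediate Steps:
J = 15 (J = 8 + 7 = 15)
k = 27 (k = -3*(-9) = 27)
n(a, f) = -13 + a
n(k, J)² = (-13 + 27)² = 14² = 196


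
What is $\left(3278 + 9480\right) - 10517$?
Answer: $2241$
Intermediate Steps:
$\left(3278 + 9480\right) - 10517 = 12758 - 10517 = 2241$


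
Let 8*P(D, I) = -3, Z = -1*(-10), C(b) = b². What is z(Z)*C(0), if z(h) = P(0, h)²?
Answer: 0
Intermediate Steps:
Z = 10
P(D, I) = -3/8 (P(D, I) = (⅛)*(-3) = -3/8)
z(h) = 9/64 (z(h) = (-3/8)² = 9/64)
z(Z)*C(0) = (9/64)*0² = (9/64)*0 = 0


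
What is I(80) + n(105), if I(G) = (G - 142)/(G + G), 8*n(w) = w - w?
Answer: -31/80 ≈ -0.38750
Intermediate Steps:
n(w) = 0 (n(w) = (w - w)/8 = (⅛)*0 = 0)
I(G) = (-142 + G)/(2*G) (I(G) = (-142 + G)/((2*G)) = (-142 + G)*(1/(2*G)) = (-142 + G)/(2*G))
I(80) + n(105) = (½)*(-142 + 80)/80 + 0 = (½)*(1/80)*(-62) + 0 = -31/80 + 0 = -31/80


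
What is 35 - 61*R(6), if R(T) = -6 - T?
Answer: 767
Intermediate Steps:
35 - 61*R(6) = 35 - 61*(-6 - 1*6) = 35 - 61*(-6 - 6) = 35 - 61*(-12) = 35 + 732 = 767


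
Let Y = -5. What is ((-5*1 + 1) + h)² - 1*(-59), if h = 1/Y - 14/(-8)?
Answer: 26001/400 ≈ 65.002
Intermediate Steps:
h = 31/20 (h = 1/(-5) - 14/(-8) = 1*(-⅕) - 14*(-⅛) = -⅕ + 7/4 = 31/20 ≈ 1.5500)
((-5*1 + 1) + h)² - 1*(-59) = ((-5*1 + 1) + 31/20)² - 1*(-59) = ((-5 + 1) + 31/20)² + 59 = (-4 + 31/20)² + 59 = (-49/20)² + 59 = 2401/400 + 59 = 26001/400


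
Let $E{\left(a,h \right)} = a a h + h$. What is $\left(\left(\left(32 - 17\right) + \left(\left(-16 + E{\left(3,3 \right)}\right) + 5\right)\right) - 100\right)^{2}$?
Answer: $4356$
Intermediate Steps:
$E{\left(a,h \right)} = h + h a^{2}$ ($E{\left(a,h \right)} = a^{2} h + h = h a^{2} + h = h + h a^{2}$)
$\left(\left(\left(32 - 17\right) + \left(\left(-16 + E{\left(3,3 \right)}\right) + 5\right)\right) - 100\right)^{2} = \left(\left(\left(32 - 17\right) - \left(11 - 3 \left(1 + 3^{2}\right)\right)\right) - 100\right)^{2} = \left(\left(15 - \left(11 - 3 \left(1 + 9\right)\right)\right) - 100\right)^{2} = \left(\left(15 + \left(\left(-16 + 3 \cdot 10\right) + 5\right)\right) - 100\right)^{2} = \left(\left(15 + \left(\left(-16 + 30\right) + 5\right)\right) - 100\right)^{2} = \left(\left(15 + \left(14 + 5\right)\right) - 100\right)^{2} = \left(\left(15 + 19\right) - 100\right)^{2} = \left(34 - 100\right)^{2} = \left(-66\right)^{2} = 4356$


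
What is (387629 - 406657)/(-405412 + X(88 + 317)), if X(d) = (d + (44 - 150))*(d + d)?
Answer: 9514/81611 ≈ 0.11658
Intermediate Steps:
X(d) = 2*d*(-106 + d) (X(d) = (d - 106)*(2*d) = (-106 + d)*(2*d) = 2*d*(-106 + d))
(387629 - 406657)/(-405412 + X(88 + 317)) = (387629 - 406657)/(-405412 + 2*(88 + 317)*(-106 + (88 + 317))) = -19028/(-405412 + 2*405*(-106 + 405)) = -19028/(-405412 + 2*405*299) = -19028/(-405412 + 242190) = -19028/(-163222) = -19028*(-1/163222) = 9514/81611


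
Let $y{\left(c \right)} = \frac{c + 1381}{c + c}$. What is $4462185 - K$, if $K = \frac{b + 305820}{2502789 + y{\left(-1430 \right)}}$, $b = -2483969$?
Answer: $\frac{31940221995293105}{7157976589} \approx 4.4622 \cdot 10^{6}$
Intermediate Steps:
$y{\left(c \right)} = \frac{1381 + c}{2 c}$
$K = - \frac{6229506140}{7157976589}$ ($K = \frac{-2483969 + 305820}{2502789 + \frac{1381 - 1430}{2 \left(-1430\right)}} = - \frac{2178149}{2502789 + \frac{1}{2} \left(- \frac{1}{1430}\right) \left(-49\right)} = - \frac{2178149}{2502789 + \frac{49}{2860}} = - \frac{2178149}{\frac{7157976589}{2860}} = \left(-2178149\right) \frac{2860}{7157976589} = - \frac{6229506140}{7157976589} \approx -0.87029$)
$4462185 - K = 4462185 - - \frac{6229506140}{7157976589} = 4462185 + \frac{6229506140}{7157976589} = \frac{31940221995293105}{7157976589}$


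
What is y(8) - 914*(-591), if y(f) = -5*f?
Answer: 540134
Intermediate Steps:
y(8) - 914*(-591) = -5*8 - 914*(-591) = -40 + 540174 = 540134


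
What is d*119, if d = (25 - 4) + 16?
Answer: 4403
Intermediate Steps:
d = 37 (d = 21 + 16 = 37)
d*119 = 37*119 = 4403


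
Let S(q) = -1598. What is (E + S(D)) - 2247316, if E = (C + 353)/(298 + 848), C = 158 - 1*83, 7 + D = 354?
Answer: -1288627508/573 ≈ -2.2489e+6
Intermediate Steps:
D = 347 (D = -7 + 354 = 347)
C = 75 (C = 158 - 83 = 75)
E = 214/573 (E = (75 + 353)/(298 + 848) = 428/1146 = 428*(1/1146) = 214/573 ≈ 0.37347)
(E + S(D)) - 2247316 = (214/573 - 1598) - 2247316 = -915440/573 - 2247316 = -1288627508/573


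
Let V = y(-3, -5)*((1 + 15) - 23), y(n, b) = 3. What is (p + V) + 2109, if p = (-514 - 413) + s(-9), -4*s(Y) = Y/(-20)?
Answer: 92871/80 ≈ 1160.9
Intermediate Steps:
s(Y) = Y/80 (s(Y) = -Y/(4*(-20)) = -Y*(-1)/(4*20) = -(-1)*Y/80 = Y/80)
p = -74169/80 (p = (-514 - 413) + (1/80)*(-9) = -927 - 9/80 = -74169/80 ≈ -927.11)
V = -21 (V = 3*((1 + 15) - 23) = 3*(16 - 23) = 3*(-7) = -21)
(p + V) + 2109 = (-74169/80 - 21) + 2109 = -75849/80 + 2109 = 92871/80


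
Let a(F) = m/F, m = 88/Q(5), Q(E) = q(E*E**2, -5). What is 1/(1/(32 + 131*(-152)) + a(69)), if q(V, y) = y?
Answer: -1371720/349957 ≈ -3.9197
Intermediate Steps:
Q(E) = -5
m = -88/5 (m = 88/(-5) = 88*(-1/5) = -88/5 ≈ -17.600)
a(F) = -88/(5*F)
1/(1/(32 + 131*(-152)) + a(69)) = 1/(1/(32 + 131*(-152)) - 88/5/69) = 1/(1/(32 - 19912) - 88/5*1/69) = 1/(1/(-19880) - 88/345) = 1/(-1/19880 - 88/345) = 1/(-349957/1371720) = -1371720/349957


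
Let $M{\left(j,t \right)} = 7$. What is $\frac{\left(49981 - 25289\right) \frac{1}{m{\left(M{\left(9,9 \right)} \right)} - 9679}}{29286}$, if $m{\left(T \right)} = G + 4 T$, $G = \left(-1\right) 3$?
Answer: $- \frac{6173}{70681761} \approx -8.7335 \cdot 10^{-5}$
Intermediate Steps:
$G = -3$
$m{\left(T \right)} = -3 + 4 T$
$\frac{\left(49981 - 25289\right) \frac{1}{m{\left(M{\left(9,9 \right)} \right)} - 9679}}{29286} = \frac{\left(49981 - 25289\right) \frac{1}{\left(-3 + 4 \cdot 7\right) - 9679}}{29286} = \frac{24692}{\left(-3 + 28\right) - 9679} \cdot \frac{1}{29286} = \frac{24692}{25 - 9679} \cdot \frac{1}{29286} = \frac{24692}{-9654} \cdot \frac{1}{29286} = 24692 \left(- \frac{1}{9654}\right) \frac{1}{29286} = \left(- \frac{12346}{4827}\right) \frac{1}{29286} = - \frac{6173}{70681761}$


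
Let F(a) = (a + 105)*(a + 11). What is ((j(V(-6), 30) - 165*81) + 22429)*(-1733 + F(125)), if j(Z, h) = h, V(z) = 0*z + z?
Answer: 268700418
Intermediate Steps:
V(z) = z (V(z) = 0 + z = z)
F(a) = (11 + a)*(105 + a) (F(a) = (105 + a)*(11 + a) = (11 + a)*(105 + a))
((j(V(-6), 30) - 165*81) + 22429)*(-1733 + F(125)) = ((30 - 165*81) + 22429)*(-1733 + (1155 + 125² + 116*125)) = ((30 - 13365) + 22429)*(-1733 + (1155 + 15625 + 14500)) = (-13335 + 22429)*(-1733 + 31280) = 9094*29547 = 268700418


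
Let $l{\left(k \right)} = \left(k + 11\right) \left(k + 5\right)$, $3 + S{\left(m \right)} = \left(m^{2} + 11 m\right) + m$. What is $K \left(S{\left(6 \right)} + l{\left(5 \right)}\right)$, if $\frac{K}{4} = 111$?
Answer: $117660$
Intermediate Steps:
$K = 444$ ($K = 4 \cdot 111 = 444$)
$S{\left(m \right)} = -3 + m^{2} + 12 m$ ($S{\left(m \right)} = -3 + \left(\left(m^{2} + 11 m\right) + m\right) = -3 + \left(m^{2} + 12 m\right) = -3 + m^{2} + 12 m$)
$l{\left(k \right)} = \left(5 + k\right) \left(11 + k\right)$ ($l{\left(k \right)} = \left(11 + k\right) \left(5 + k\right) = \left(5 + k\right) \left(11 + k\right)$)
$K \left(S{\left(6 \right)} + l{\left(5 \right)}\right) = 444 \left(\left(-3 + 6^{2} + 12 \cdot 6\right) + \left(55 + 5^{2} + 16 \cdot 5\right)\right) = 444 \left(\left(-3 + 36 + 72\right) + \left(55 + 25 + 80\right)\right) = 444 \left(105 + 160\right) = 444 \cdot 265 = 117660$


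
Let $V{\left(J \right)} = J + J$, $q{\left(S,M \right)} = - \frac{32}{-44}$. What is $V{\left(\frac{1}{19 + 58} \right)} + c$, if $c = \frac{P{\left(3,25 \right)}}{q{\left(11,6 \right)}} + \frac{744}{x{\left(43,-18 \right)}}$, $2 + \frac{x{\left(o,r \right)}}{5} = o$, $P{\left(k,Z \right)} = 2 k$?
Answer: $\frac{751697}{63140} \approx 11.905$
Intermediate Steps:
$x{\left(o,r \right)} = -10 + 5 o$
$q{\left(S,M \right)} = \frac{8}{11}$ ($q{\left(S,M \right)} = \left(-32\right) \left(- \frac{1}{44}\right) = \frac{8}{11}$)
$V{\left(J \right)} = 2 J$
$c = \frac{9741}{820}$ ($c = \frac{2 \cdot 3}{\frac{8}{11}} + \frac{744}{-10 + 5 \cdot 43} = 6 \cdot \frac{11}{8} + \frac{744}{-10 + 215} = \frac{33}{4} + \frac{744}{205} = \frac{9741}{820} \approx 11.879$)
$V{\left(\frac{1}{19 + 58} \right)} + c = \frac{2}{19 + 58} + \frac{9741}{820} = \frac{2}{77} + \frac{9741}{820} = \frac{751697}{63140}$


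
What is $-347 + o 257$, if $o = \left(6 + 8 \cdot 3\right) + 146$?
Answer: $44885$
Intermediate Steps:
$o = 176$ ($o = \left(6 + 24\right) + 146 = 30 + 146 = 176$)
$-347 + o 257 = -347 + 176 \cdot 257 = -347 + 45232 = 44885$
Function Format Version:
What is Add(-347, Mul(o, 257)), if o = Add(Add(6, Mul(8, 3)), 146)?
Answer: 44885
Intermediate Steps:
o = 176 (o = Add(Add(6, 24), 146) = Add(30, 146) = 176)
Add(-347, Mul(o, 257)) = Add(-347, Mul(176, 257)) = Add(-347, 45232) = 44885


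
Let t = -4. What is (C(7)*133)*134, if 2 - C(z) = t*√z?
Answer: 35644 + 71288*√7 ≈ 2.2425e+5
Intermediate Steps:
C(z) = 2 + 4*√z (C(z) = 2 - (-4)*√z = 2 + 4*√z)
(C(7)*133)*134 = ((2 + 4*√7)*133)*134 = (266 + 532*√7)*134 = 35644 + 71288*√7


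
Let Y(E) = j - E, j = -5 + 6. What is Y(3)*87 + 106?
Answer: -68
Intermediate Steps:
j = 1
Y(E) = 1 - E
Y(3)*87 + 106 = (1 - 1*3)*87 + 106 = (1 - 3)*87 + 106 = -2*87 + 106 = -174 + 106 = -68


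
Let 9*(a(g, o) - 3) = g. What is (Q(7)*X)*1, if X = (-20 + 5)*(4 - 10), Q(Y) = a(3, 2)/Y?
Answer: 300/7 ≈ 42.857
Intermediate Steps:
a(g, o) = 3 + g/9
Q(Y) = 10/(3*Y) (Q(Y) = (3 + (⅑)*3)/Y = (3 + ⅓)/Y = 10/(3*Y))
X = 90 (X = -15*(-6) = 90)
(Q(7)*X)*1 = (((10/3)/7)*90)*1 = (((10/3)*(⅐))*90)*1 = ((10/21)*90)*1 = (300/7)*1 = 300/7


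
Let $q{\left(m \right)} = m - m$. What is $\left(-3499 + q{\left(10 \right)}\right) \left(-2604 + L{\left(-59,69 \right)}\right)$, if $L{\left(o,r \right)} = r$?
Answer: $8869965$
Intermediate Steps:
$q{\left(m \right)} = 0$
$\left(-3499 + q{\left(10 \right)}\right) \left(-2604 + L{\left(-59,69 \right)}\right) = \left(-3499 + 0\right) \left(-2604 + 69\right) = \left(-3499\right) \left(-2535\right) = 8869965$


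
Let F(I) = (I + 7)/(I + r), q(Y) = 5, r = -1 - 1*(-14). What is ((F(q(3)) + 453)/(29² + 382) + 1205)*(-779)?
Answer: -3445132174/3669 ≈ -9.3898e+5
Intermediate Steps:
r = 13 (r = -1 + 14 = 13)
F(I) = (7 + I)/(13 + I) (F(I) = (I + 7)/(I + 13) = (7 + I)/(13 + I))
((F(q(3)) + 453)/(29² + 382) + 1205)*(-779) = (((7 + 5)/(13 + 5) + 453)/(29² + 382) + 1205)*(-779) = ((12/18 + 453)/(841 + 382) + 1205)*(-779) = (((1/18)*12 + 453)/1223 + 1205)*(-779) = ((⅔ + 453)*(1/1223) + 1205)*(-779) = ((1361/3)*(1/1223) + 1205)*(-779) = (1361/3669 + 1205)*(-779) = (4422506/3669)*(-779) = -3445132174/3669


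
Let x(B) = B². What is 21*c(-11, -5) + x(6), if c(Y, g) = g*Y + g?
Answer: 1086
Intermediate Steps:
c(Y, g) = g + Y*g (c(Y, g) = Y*g + g = g + Y*g)
21*c(-11, -5) + x(6) = 21*(-5*(1 - 11)) + 6² = 21*(-5*(-10)) + 36 = 21*50 + 36 = 1050 + 36 = 1086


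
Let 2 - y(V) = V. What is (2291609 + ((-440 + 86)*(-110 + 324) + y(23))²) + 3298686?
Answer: 5747744024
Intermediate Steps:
y(V) = 2 - V
(2291609 + ((-440 + 86)*(-110 + 324) + y(23))²) + 3298686 = (2291609 + ((-440 + 86)*(-110 + 324) + (2 - 1*23))²) + 3298686 = (2291609 + (-354*214 + (2 - 23))²) + 3298686 = (2291609 + (-75756 - 21)²) + 3298686 = (2291609 + (-75777)²) + 3298686 = (2291609 + 5742153729) + 3298686 = 5744445338 + 3298686 = 5747744024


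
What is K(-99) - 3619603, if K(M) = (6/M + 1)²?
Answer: -3941746706/1089 ≈ -3.6196e+6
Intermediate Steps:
K(M) = (1 + 6/M)²
K(-99) - 3619603 = (6 - 99)²/(-99)² - 3619603 = (1/9801)*(-93)² - 3619603 = (1/9801)*8649 - 3619603 = 961/1089 - 3619603 = -3941746706/1089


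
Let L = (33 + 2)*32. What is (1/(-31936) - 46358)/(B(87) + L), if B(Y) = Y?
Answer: -20851959/542912 ≈ -38.408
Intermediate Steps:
L = 1120 (L = 35*32 = 1120)
(1/(-31936) - 46358)/(B(87) + L) = (1/(-31936) - 46358)/(87 + 1120) = (-1/31936 - 46358)/1207 = -1480489089/31936*1/1207 = -20851959/542912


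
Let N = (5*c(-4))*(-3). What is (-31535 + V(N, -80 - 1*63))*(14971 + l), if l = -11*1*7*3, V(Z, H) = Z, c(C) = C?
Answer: -463941500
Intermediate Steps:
N = 60 (N = (5*(-4))*(-3) = -20*(-3) = 60)
l = -231 (l = -77*3 = -11*21 = -231)
(-31535 + V(N, -80 - 1*63))*(14971 + l) = (-31535 + 60)*(14971 - 231) = -31475*14740 = -463941500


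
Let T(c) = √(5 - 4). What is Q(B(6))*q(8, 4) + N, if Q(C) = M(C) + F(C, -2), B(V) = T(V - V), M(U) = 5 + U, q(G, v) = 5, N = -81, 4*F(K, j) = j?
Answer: -107/2 ≈ -53.500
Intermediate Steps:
F(K, j) = j/4
T(c) = 1 (T(c) = √1 = 1)
B(V) = 1
Q(C) = 9/2 + C (Q(C) = (5 + C) + (¼)*(-2) = (5 + C) - ½ = 9/2 + C)
Q(B(6))*q(8, 4) + N = (9/2 + 1)*5 - 81 = (11/2)*5 - 81 = 55/2 - 81 = -107/2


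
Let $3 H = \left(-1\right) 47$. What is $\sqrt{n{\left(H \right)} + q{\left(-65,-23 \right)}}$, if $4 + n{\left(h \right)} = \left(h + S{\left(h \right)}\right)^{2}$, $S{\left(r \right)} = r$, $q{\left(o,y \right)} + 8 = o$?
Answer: $\frac{\sqrt{8143}}{3} \approx 30.08$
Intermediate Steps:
$q{\left(o,y \right)} = -8 + o$
$H = - \frac{47}{3}$ ($H = \frac{\left(-1\right) 47}{3} = \frac{1}{3} \left(-47\right) = - \frac{47}{3} \approx -15.667$)
$n{\left(h \right)} = -4 + 4 h^{2}$ ($n{\left(h \right)} = -4 + \left(h + h\right)^{2} = -4 + \left(2 h\right)^{2} = -4 + 4 h^{2}$)
$\sqrt{n{\left(H \right)} + q{\left(-65,-23 \right)}} = \sqrt{\left(-4 + 4 \left(- \frac{47}{3}\right)^{2}\right) - 73} = \sqrt{\left(-4 + 4 \cdot \frac{2209}{9}\right) - 73} = \sqrt{\left(-4 + \frac{8836}{9}\right) - 73} = \sqrt{\frac{8800}{9} - 73} = \sqrt{\frac{8143}{9}} = \frac{\sqrt{8143}}{3}$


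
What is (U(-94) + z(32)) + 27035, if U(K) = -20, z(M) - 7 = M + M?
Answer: 27086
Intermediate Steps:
z(M) = 7 + 2*M (z(M) = 7 + (M + M) = 7 + 2*M)
(U(-94) + z(32)) + 27035 = (-20 + (7 + 2*32)) + 27035 = (-20 + (7 + 64)) + 27035 = (-20 + 71) + 27035 = 51 + 27035 = 27086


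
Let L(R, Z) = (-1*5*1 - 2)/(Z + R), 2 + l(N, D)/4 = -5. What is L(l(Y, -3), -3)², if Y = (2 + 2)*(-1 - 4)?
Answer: 49/961 ≈ 0.050989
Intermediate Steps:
Y = -20 (Y = 4*(-5) = -20)
l(N, D) = -28 (l(N, D) = -8 + 4*(-5) = -8 - 20 = -28)
L(R, Z) = -7/(R + Z) (L(R, Z) = (-5*1 - 2)/(R + Z) = (-5 - 2)/(R + Z) = -7/(R + Z))
L(l(Y, -3), -3)² = (-7/(-28 - 3))² = (-7/(-31))² = (-7*(-1/31))² = (7/31)² = 49/961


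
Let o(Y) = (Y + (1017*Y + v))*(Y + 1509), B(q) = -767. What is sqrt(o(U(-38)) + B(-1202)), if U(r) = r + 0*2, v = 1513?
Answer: 2*I*sqrt(13669827) ≈ 7394.5*I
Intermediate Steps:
U(r) = r (U(r) = r + 0 = r)
o(Y) = (1509 + Y)*(1513 + 1018*Y) (o(Y) = (Y + (1017*Y + 1513))*(Y + 1509) = (Y + (1513 + 1017*Y))*(1509 + Y) = (1513 + 1018*Y)*(1509 + Y) = (1509 + Y)*(1513 + 1018*Y))
sqrt(o(U(-38)) + B(-1202)) = sqrt((2283117 + 1018*(-38)**2 + 1537675*(-38)) - 767) = sqrt((2283117 + 1018*1444 - 58431650) - 767) = sqrt((2283117 + 1469992 - 58431650) - 767) = sqrt(-54678541 - 767) = sqrt(-54679308) = 2*I*sqrt(13669827)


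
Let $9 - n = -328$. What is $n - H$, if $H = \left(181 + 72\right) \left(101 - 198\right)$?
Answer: $24878$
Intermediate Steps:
$n = 337$ ($n = 9 - -328 = 9 + 328 = 337$)
$H = -24541$ ($H = 253 \left(-97\right) = -24541$)
$n - H = 337 - -24541 = 337 + 24541 = 24878$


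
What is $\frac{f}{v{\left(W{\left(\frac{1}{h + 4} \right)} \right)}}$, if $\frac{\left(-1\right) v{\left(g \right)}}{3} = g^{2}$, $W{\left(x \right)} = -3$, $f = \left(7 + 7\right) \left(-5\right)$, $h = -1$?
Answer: $\frac{70}{27} \approx 2.5926$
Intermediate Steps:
$f = -70$ ($f = 14 \left(-5\right) = -70$)
$v{\left(g \right)} = - 3 g^{2}$
$\frac{f}{v{\left(W{\left(\frac{1}{h + 4} \right)} \right)}} = - \frac{70}{\left(-3\right) \left(-3\right)^{2}} = - \frac{70}{\left(-3\right) 9} = - \frac{70}{-27} = \left(-70\right) \left(- \frac{1}{27}\right) = \frac{70}{27}$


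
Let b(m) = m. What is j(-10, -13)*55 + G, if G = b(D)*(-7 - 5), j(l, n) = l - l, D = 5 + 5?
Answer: -120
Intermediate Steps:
D = 10
j(l, n) = 0
G = -120 (G = 10*(-7 - 5) = 10*(-12) = -120)
j(-10, -13)*55 + G = 0*55 - 120 = 0 - 120 = -120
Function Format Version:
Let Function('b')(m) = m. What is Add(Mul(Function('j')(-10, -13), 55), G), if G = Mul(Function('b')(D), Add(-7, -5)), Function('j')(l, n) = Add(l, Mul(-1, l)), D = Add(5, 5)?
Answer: -120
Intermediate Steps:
D = 10
Function('j')(l, n) = 0
G = -120 (G = Mul(10, Add(-7, -5)) = Mul(10, -12) = -120)
Add(Mul(Function('j')(-10, -13), 55), G) = Add(Mul(0, 55), -120) = Add(0, -120) = -120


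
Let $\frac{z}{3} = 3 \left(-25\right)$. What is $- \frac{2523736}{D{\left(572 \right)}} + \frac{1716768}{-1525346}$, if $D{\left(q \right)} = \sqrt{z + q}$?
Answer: $- \frac{858384}{762673} - \frac{2523736 \sqrt{347}}{347} \approx -1.3548 \cdot 10^{5}$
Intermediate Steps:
$z = -225$ ($z = 3 \cdot 3 \left(-25\right) = 3 \left(-75\right) = -225$)
$D{\left(q \right)} = \sqrt{-225 + q}$
$- \frac{2523736}{D{\left(572 \right)}} + \frac{1716768}{-1525346} = - \frac{2523736}{\sqrt{-225 + 572}} + \frac{1716768}{-1525346} = - \frac{2523736}{\sqrt{347}} + 1716768 \left(- \frac{1}{1525346}\right) = - 2523736 \frac{\sqrt{347}}{347} - \frac{858384}{762673} = - \frac{2523736 \sqrt{347}}{347} - \frac{858384}{762673} = - \frac{858384}{762673} - \frac{2523736 \sqrt{347}}{347}$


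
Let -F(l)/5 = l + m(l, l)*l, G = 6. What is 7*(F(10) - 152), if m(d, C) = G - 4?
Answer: -2114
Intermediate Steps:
m(d, C) = 2 (m(d, C) = 6 - 4 = 2)
F(l) = -15*l (F(l) = -5*(l + 2*l) = -15*l)
7*(F(10) - 152) = 7*(-15*10 - 152) = 7*(-150 - 152) = 7*(-302) = -2114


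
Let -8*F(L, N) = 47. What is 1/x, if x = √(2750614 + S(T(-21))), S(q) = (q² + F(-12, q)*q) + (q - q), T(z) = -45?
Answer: 2*√44046454/22023227 ≈ 0.00060270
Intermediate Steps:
F(L, N) = -47/8 (F(L, N) = -⅛*47 = -47/8)
S(q) = q² - 47*q/8 (S(q) = (q² - 47*q/8) + (q - q) = (q² - 47*q/8) + 0 = q² - 47*q/8)
x = √44046454/4 (x = √(2750614 + (⅛)*(-45)*(-47 + 8*(-45))) = √(2750614 + (⅛)*(-45)*(-47 - 360)) = √(2750614 + (⅛)*(-45)*(-407)) = √(2750614 + 18315/8) = √(22023227/8) = √44046454/4 ≈ 1659.2)
1/x = 1/(√44046454/4) = 2*√44046454/22023227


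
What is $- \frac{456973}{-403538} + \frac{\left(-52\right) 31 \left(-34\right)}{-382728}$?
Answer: $\frac{19097406455}{19305661458} \approx 0.98921$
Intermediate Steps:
$- \frac{456973}{-403538} + \frac{\left(-52\right) 31 \left(-34\right)}{-382728} = \left(-456973\right) \left(- \frac{1}{403538}\right) + \left(-1612\right) \left(-34\right) \left(- \frac{1}{382728}\right) = \frac{456973}{403538} + 54808 \left(- \frac{1}{382728}\right) = \frac{456973}{403538} - \frac{6851}{47841} = \frac{19097406455}{19305661458}$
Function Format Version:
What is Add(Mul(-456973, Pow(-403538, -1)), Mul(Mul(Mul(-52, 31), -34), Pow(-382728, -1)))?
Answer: Rational(19097406455, 19305661458) ≈ 0.98921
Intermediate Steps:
Add(Mul(-456973, Pow(-403538, -1)), Mul(Mul(Mul(-52, 31), -34), Pow(-382728, -1))) = Add(Mul(-456973, Rational(-1, 403538)), Mul(Mul(-1612, -34), Rational(-1, 382728))) = Add(Rational(456973, 403538), Mul(54808, Rational(-1, 382728))) = Add(Rational(456973, 403538), Rational(-6851, 47841)) = Rational(19097406455, 19305661458)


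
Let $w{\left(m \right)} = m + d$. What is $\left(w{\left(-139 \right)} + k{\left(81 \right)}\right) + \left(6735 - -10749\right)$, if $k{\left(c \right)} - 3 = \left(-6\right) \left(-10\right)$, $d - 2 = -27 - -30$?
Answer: $17413$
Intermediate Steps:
$d = 5$ ($d = 2 - -3 = 2 + \left(-27 + 30\right) = 2 + 3 = 5$)
$k{\left(c \right)} = 63$ ($k{\left(c \right)} = 3 - -60 = 3 + 60 = 63$)
$w{\left(m \right)} = 5 + m$ ($w{\left(m \right)} = m + 5 = 5 + m$)
$\left(w{\left(-139 \right)} + k{\left(81 \right)}\right) + \left(6735 - -10749\right) = \left(\left(5 - 139\right) + 63\right) + \left(6735 - -10749\right) = \left(-134 + 63\right) + \left(6735 + 10749\right) = -71 + 17484 = 17413$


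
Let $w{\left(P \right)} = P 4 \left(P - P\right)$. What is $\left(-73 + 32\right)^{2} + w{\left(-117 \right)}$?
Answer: $1681$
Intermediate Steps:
$w{\left(P \right)} = 0$ ($w{\left(P \right)} = 4 P 0 = 0$)
$\left(-73 + 32\right)^{2} + w{\left(-117 \right)} = \left(-73 + 32\right)^{2} + 0 = \left(-41\right)^{2} + 0 = 1681 + 0 = 1681$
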